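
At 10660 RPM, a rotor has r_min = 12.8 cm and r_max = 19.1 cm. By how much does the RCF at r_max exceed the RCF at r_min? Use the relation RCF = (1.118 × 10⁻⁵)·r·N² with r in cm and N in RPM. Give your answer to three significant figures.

ΔRCF = 1.118 × 10⁻⁵ × (r_max − r_min) × N² = 1.118 × 10⁻⁵ × 6.3 × 113,635,600 ≈ 8,003.8

ΔRCF ≈ 8000 g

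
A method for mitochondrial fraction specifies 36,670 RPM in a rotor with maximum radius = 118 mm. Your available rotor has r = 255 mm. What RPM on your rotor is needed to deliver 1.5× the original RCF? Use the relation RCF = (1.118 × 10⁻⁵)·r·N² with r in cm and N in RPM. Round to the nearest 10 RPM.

30550 RPM

Original rotor: r = 118 mm = 11.8 cm
RCF_original = 1.118 × 10⁻⁵ × 11.8 × (36670)² = 1.118 × 10⁻⁵ × 11.8 × 1,344,688,900 ≈ 177,396.7 × g
Target RCF = 1.5 × 177,396.7 ≈ 266,095.1 × g
Your rotor: r = 255 mm = 25.5 cm
266,095.1 = 1.118 × 10⁻⁵ × 25.5 × N²
N² = 266,095.1 / (28.509 × 10⁻⁵) = 933,372,268
N ≈ √933,372,268 ≈ 30,551.1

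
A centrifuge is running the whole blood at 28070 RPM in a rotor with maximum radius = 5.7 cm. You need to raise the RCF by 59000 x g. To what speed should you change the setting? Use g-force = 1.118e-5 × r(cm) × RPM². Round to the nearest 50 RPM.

Current RCF = 1.118 × 10⁻⁵ × 5.7 × (28070)² = 1.118 × 10⁻⁵ × 5.7 × 787,924,900 ≈ 50,211.3 × g
Target RCF = 50,211.3 + 59,000 = 109,211.3 × g
N² = 109,211.3 / (6.3726 × 10⁻⁵) = 1,713,763,613
N ≈ √1,713,763,613 ≈ 41,397.6

N₂ ≈ 41400 RPM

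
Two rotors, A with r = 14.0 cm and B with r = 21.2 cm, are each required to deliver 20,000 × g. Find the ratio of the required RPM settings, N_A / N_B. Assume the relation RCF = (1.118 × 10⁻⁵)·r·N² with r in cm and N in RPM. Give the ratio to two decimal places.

At fixed RCF, N ∝ 1/√r, so N_A/N_B = √(r_B/r_A) = √(21.2/14.0) = √1.514286 = 1.2306.

1.23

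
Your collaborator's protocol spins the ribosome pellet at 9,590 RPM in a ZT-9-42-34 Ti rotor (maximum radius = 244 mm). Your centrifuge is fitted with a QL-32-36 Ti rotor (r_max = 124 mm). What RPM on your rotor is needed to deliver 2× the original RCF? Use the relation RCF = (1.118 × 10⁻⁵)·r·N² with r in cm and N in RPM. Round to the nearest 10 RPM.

Original rotor: r = 244 mm = 24.4 cm
RCF_original = 1.118 × 10⁻⁵ × 24.4 × (9590)² = 1.118 × 10⁻⁵ × 24.4 × 91,968,100 ≈ 25,088.2 × g
Target RCF = 2 × 25,088.2 ≈ 50,176.4 × g
Your rotor: r = 124 mm = 12.4 cm
50,176.4 = 1.118 × 10⁻⁵ × 12.4 × N²
N² = 50,176.4 / (13.8632 × 10⁻⁵) = 361,939,523
N ≈ √361,939,523 ≈ 19,024.7

≈ 19020 RPM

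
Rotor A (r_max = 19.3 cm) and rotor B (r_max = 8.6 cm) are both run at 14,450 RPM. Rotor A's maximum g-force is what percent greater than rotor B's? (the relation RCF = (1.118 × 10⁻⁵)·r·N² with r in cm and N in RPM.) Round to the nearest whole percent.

124%

At equal RPM, RCF scales linearly with r: ratio = 19.3 / 8.6 = 2.2442.
So rotor A delivers 124.4% more g-force.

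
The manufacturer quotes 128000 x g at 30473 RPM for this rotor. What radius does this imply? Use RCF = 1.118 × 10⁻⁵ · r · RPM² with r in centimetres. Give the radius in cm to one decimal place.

RCF = 1.118 × 10⁻⁵ × r × N²
128000 = 1.118 × 10⁻⁵ × r × (30473)²
r = 128000 / (1.118 × 10⁻⁵ × 928,603,729) = 128000 / 10381.79 ≈ 12.329 cm

r ≈ 12.3 cm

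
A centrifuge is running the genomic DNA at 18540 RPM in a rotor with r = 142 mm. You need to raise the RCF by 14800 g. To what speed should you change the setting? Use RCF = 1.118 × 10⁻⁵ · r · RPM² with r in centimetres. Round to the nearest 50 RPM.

r = 142 mm = 14.2 cm
Current RCF = 1.118 × 10⁻⁵ × 14.2 × (18540)² = 1.118 × 10⁻⁵ × 14.2 × 343,731,600 ≈ 54,569.5 × g
Target RCF = 54,569.5 + 14,800 = 69,369.5 × g
N² = 69,369.5 / (15.8756 × 10⁻⁵) = 436,956,713
N ≈ √436,956,713 ≈ 20,903.5

≈ 20900 RPM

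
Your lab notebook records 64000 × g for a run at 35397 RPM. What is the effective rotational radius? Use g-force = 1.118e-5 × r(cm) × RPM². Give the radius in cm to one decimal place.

RCF = 1.118 × 10⁻⁵ × r × N²
64000 = 1.118 × 10⁻⁵ × r × (35397)²
r = 64000 / (1.118 × 10⁻⁵ × 1,252,947,609) = 64000 / 14007.95 ≈ 4.569 cm

r ≈ 4.6 cm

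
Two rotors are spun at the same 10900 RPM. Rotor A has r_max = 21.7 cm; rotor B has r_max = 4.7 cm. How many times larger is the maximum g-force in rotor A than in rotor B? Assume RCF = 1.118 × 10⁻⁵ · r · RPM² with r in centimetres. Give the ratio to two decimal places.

4.62

At fixed N, RCF ∝ r, so RCF_A/RCF_B = r_A/r_B = 21.7 / 4.7 = 4.6170.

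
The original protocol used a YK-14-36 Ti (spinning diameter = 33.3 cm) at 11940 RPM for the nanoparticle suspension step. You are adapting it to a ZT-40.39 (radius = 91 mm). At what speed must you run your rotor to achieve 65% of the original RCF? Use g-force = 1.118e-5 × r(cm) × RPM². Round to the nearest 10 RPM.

Original rotor: r = 33.3 / 2 = 16.65 cm
RCF_original = 1.118 × 10⁻⁵ × 16.65 × (11940)² = 1.118 × 10⁻⁵ × 16.65 × 142,563,600 ≈ 26,537.8 × g
Target RCF = 0.65 × 26,537.8 ≈ 17,249.6 × g
Your rotor: r = 91 mm = 9.1 cm
17,249.6 = 1.118 × 10⁻⁵ × 9.1 × N²
N² = 17,249.6 / (10.1738 × 10⁻⁵) = 169,549,234
N ≈ √169,549,234 ≈ 13,021.1

≈ 13020 RPM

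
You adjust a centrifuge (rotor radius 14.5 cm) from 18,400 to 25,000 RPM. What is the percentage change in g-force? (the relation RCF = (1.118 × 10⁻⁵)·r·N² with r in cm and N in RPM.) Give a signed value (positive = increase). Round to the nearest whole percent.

RCF ∝ N², so the ratio is (25000/18400)² = (1.358696)² = 1.8461.
Change = 1.8461 − 1 = +0.8461 → +84.6%.

+85%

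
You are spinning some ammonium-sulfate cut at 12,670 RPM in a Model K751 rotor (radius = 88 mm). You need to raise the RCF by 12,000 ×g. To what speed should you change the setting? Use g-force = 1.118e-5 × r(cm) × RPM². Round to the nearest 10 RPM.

16810 RPM

r = 88 mm = 8.8 cm
Current RCF = 1.118 × 10⁻⁵ × 8.8 × (12670)² = 1.118 × 10⁻⁵ × 8.8 × 160,528,900 ≈ 15,793.5 × g
Target RCF = 15,793.5 + 12,000 = 27,793.5 × g
N² = 27,793.5 / (9.8384 × 10⁻⁵) = 282,500,203
N ≈ √282,500,203 ≈ 16,807.7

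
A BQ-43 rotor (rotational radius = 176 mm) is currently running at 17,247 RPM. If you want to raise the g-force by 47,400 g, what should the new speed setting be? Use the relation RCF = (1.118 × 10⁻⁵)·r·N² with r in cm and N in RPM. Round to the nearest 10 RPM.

23200 RPM

r = 176 mm = 17.6 cm
Current RCF = 1.118 × 10⁻⁵ × 17.6 × (17247)² = 1.118 × 10⁻⁵ × 17.6 × 297,459,009 ≈ 58,530.4 × g
Target RCF = 58,530.4 + 47,400 = 105,930.4 × g
N² = 105,930.4 / (19.6768 × 10⁻⁵) = 538,351,765
N ≈ √538,351,765 ≈ 23,202.4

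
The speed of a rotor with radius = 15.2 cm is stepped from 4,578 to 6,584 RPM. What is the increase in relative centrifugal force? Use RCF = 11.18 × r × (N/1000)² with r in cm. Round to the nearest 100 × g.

≈ 3800 g

RCF₁ = 11.18 × 15.2 × (4.578)² = 11.18 × 15.2 × 20.958084 ≈ 3,561.5 × g
RCF₂ = 11.18 × 15.2 × (6.584)² = 11.18 × 15.2 × 43.349056 ≈ 7,366.6 × g
Increase = 7,366.6 − 3,561.5 = 3,805.1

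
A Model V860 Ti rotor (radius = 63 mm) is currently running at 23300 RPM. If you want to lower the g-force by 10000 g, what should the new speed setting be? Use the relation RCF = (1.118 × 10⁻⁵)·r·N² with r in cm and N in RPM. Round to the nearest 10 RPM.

r = 63 mm = 6.3 cm
Current RCF = 1.118 × 10⁻⁵ × 6.3 × (23300)² = 1.118 × 10⁻⁵ × 6.3 × 542,890,000 ≈ 38,237.9 × g
Target RCF = 38,237.9 − 10,000 = 28,237.9 × g
N² = 28,237.9 / (7.0434 × 10⁻⁵) = 400,912,911
N ≈ √400,912,911 ≈ 20,022.8

20020 RPM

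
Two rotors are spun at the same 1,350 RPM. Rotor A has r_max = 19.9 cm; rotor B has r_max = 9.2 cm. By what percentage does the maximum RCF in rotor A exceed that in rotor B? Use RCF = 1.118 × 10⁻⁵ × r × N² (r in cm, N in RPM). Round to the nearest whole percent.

At equal RPM, RCF scales linearly with r: ratio = 19.9 / 9.2 = 2.1630.
So rotor A delivers 116.3% more g-force.

116%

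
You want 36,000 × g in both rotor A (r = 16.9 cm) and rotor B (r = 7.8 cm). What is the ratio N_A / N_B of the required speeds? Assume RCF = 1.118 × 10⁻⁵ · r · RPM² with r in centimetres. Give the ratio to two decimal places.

0.68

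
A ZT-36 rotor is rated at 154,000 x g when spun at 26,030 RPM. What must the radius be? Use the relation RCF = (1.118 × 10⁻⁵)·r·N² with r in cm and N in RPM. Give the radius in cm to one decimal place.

154000 = 1.118 × 10⁻⁵ × r × (26030)²
r = 154000 / (1.118 × 10⁻⁵ × 677,560,900) = 154000 / 7575.131 ≈ 20.330 cm

≈ 20.3 cm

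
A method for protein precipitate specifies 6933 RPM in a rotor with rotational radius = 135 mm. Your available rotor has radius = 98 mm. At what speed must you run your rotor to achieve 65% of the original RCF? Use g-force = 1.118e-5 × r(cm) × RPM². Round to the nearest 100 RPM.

6600 RPM

Original rotor: r = 135 mm = 13.5 cm
RCF_original = 1.118 × 10⁻⁵ × 13.5 × (6933)² = 1.118 × 10⁻⁵ × 13.5 × 48,066,489 ≈ 7,254.7 × g
Target RCF = 0.65 × 7,254.7 ≈ 4,715.6 × g
Your rotor: r = 98 mm = 9.8 cm
4,715.6 = 1.118 × 10⁻⁵ × 9.8 × N²
N² = 4,715.6 / (10.9564 × 10⁻⁵) = 43,039,685
N ≈ √43,039,685 ≈ 6,560.5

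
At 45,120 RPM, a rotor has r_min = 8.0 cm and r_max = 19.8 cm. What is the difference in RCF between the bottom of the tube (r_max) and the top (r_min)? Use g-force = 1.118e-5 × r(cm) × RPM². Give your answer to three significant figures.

269000 ×g

ΔRCF = 1.118 × 10⁻⁵ × (r_max − r_min) × N² = 1.118 × 10⁻⁵ × 11.8 × 2,035,814,400 ≈ 268,572.8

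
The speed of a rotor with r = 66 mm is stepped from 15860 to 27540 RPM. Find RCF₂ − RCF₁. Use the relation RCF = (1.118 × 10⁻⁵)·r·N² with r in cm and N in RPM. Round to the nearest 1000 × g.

r = 66 mm = 6.6 cm
RCF₁ = 1.118 × 10⁻⁵ × 6.6 × (15860)² = 1.118 × 10⁻⁵ × 6.6 × 251,539,600 ≈ 18,560.6 × g
RCF₂ = 1.118 × 10⁻⁵ × 6.6 × (27540)² = 1.118 × 10⁻⁵ × 6.6 × 758,451,600 ≈ 55,964.6 × g
Increase = 55,964.6 − 18,560.6 = 37,404

37000 g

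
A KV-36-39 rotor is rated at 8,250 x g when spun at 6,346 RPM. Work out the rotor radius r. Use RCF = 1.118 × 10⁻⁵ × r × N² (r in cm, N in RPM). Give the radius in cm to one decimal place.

≈ 18.3 cm

8250 = 1.118 × 10⁻⁵ × r × (6346)²
r = 8250 / (1.118 × 10⁻⁵ × 40,271,716) = 8250 / 450.2378 ≈ 18.324 cm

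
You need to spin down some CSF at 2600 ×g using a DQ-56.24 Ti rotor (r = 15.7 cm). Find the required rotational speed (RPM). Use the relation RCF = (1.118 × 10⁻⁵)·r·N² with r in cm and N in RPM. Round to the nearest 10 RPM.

2,600 = 1.118 × 10⁻⁵ × 15.7 × N²
N² = 2,600 / (17.5526 × 10⁻⁵) = 14,812,620
N ≈ √14,812,620 ≈ 3,848.7

N ≈ 3850 RPM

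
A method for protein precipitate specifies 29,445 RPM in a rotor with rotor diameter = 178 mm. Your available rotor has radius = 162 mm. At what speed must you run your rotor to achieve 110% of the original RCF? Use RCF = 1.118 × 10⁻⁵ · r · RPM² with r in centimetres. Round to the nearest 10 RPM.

≈ 22890 RPM

Original rotor: r = 178 mm / 2 = 89 mm = 8.9 cm
RCF_original = 1.118 × 10⁻⁵ × 8.9 × (29445)² = 1.118 × 10⁻⁵ × 8.9 × 867,008,025 ≈ 86,269 × g
Target RCF = 1.1 × 86,269 ≈ 94,895.9 × g
Your rotor: r = 162 mm = 16.2 cm
94,895.9 = 1.118 × 10⁻⁵ × 16.2 × N²
N² = 94,895.9 / (18.1116 × 10⁻⁵) = 523,950,949
N ≈ √523,950,949 ≈ 22,890.0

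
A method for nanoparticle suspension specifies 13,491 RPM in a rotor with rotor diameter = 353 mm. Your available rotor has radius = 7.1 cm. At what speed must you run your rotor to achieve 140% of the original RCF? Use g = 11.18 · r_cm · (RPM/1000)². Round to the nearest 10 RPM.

25170 RPM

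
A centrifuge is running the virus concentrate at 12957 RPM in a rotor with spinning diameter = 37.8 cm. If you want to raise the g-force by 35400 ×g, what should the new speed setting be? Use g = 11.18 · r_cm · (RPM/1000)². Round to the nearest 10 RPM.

N₂ ≈ 18310 RPM

r = 37.8 / 2 = 18.9 cm
Current RCF = 11.18 × 18.9 × (12.957)² = 11.18 × 18.9 × 167.883849 ≈ 35,474.2 × g
Target RCF = 35,474.2 + 35,400 = 70,874.2 × g
(N/1000)² = 70,874.2 / 211.302 = 335.4166
N = 1000 × √335.4166 ≈ 18,314.4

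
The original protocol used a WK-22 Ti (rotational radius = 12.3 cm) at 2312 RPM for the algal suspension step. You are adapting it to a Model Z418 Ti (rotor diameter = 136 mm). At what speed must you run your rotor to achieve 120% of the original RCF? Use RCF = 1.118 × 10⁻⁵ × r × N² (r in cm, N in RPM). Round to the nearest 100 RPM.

≈ 3400 RPM

RCF_original = 1.118 × 10⁻⁵ × 12.3 × (2312)² = 1.118 × 10⁻⁵ × 12.3 × 5,345,344 ≈ 735.1 × g
Target RCF = 1.2 × 735.1 ≈ 882.1 × g
Your rotor: r = 136 mm / 2 = 68 mm = 6.8 cm
882.1 = 1.118 × 10⁻⁵ × 6.8 × N²
N² = 882.1 / (7.6024 × 10⁻⁵) = 11,602,915
N ≈ √11,602,915 ≈ 3,406.3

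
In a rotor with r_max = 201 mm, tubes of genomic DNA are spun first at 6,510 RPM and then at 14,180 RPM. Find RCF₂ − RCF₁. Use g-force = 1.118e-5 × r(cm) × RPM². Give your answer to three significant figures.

r = 201 mm = 20.1 cm
RCF₁ = 1.118 × 10⁻⁵ × 20.1 × (6510)² = 1.118 × 10⁻⁵ × 20.1 × 42,380,100 ≈ 9,523.6 × g
RCF₂ = 1.118 × 10⁻⁵ × 20.1 × (14180)² = 1.118 × 10⁻⁵ × 20.1 × 201,072,400 ≈ 45,184.6 × g
Increase = 45,184.6 − 9,523.6 = 35,661

≈ 35700 x g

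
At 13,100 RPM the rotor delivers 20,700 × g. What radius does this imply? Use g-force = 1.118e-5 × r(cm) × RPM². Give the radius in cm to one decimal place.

RCF = 1.118 × 10⁻⁵ × r × N²
20700 = 1.118 × 10⁻⁵ × r × (13100)²
r = 20700 / (1.118 × 10⁻⁵ × 171,610,000) = 20700 / 1918.6 ≈ 10.789 cm

10.8 cm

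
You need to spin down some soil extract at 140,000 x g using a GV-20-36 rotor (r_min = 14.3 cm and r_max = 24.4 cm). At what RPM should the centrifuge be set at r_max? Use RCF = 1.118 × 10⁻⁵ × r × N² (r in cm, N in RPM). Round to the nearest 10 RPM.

22650 RPM

Use r_max = 24.4 cm.
RCF = 1.118 × 10⁻⁵ × r × N²
140,000 = 1.118 × 10⁻⁵ × 24.4 × N²
N² = 140,000 / (27.2792 × 10⁻⁵) = 513,211,531
N ≈ √513,211,531 ≈ 22,654.2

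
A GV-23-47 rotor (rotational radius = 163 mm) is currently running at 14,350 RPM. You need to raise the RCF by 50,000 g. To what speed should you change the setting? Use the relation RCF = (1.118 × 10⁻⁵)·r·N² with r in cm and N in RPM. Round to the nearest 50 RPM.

r = 163 mm = 16.3 cm
Current RCF = 1.118 × 10⁻⁵ × 16.3 × (14350)² = 1.118 × 10⁻⁵ × 16.3 × 205,922,500 ≈ 37,526.1 × g
Target RCF = 37,526.1 + 50,000 = 87,526.1 × g
N² = 87,526.1 / (18.2234 × 10⁻⁵) = 480,295,115
N ≈ √480,295,115 ≈ 21,915.6

21900 RPM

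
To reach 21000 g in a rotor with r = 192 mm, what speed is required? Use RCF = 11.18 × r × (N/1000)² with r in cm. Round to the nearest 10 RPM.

r = 192 mm = 19.2 cm
21,000 = 11.18 × 19.2 × (N/1000)²
(N/1000)² = 21,000 / 214.656 = 97.83095
N = 1000 × √97.83095 ≈ 9,891.0

9890 RPM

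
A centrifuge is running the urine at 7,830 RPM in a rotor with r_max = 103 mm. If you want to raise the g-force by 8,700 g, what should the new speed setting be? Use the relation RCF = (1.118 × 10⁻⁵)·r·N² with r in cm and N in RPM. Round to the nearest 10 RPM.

N₂ ≈ 11700 RPM

r = 103 mm = 10.3 cm
Current RCF = 1.118 × 10⁻⁵ × 10.3 × (7830)² = 1.118 × 10⁻⁵ × 10.3 × 61,308,900 ≈ 7,060 × g
Target RCF = 7,060 + 8,700 = 15,760 × g
N² = 15,760 / (11.5154 × 10⁻⁵) = 136,860,205
N ≈ √136,860,205 ≈ 11,698.7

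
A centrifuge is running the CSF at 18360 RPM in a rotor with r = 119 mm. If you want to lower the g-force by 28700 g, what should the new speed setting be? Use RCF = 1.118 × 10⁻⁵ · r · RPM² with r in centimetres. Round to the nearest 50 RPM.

N₂ ≈ 11000 RPM

r = 119 mm = 11.9 cm
Current RCF = 1.118 × 10⁻⁵ × 11.9 × (18360)² = 1.118 × 10⁻⁵ × 11.9 × 337,089,600 ≈ 44,847.1 × g
Target RCF = 44,847.1 − 28,700 = 16,147.1 × g
N² = 16,147.1 / (13.3042 × 10⁻⁵) = 121,368,440
N ≈ √121,368,440 ≈ 11,016.7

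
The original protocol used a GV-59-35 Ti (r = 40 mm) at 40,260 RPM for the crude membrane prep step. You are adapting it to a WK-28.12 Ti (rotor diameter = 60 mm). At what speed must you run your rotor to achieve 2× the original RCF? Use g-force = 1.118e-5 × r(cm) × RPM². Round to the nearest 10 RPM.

Original rotor: r = 40 mm = 4.0 cm
RCF = 1.118 × 10⁻⁵ × r × N²
RCF_original = 1.118 × 10⁻⁵ × 4 × (40260)² = 1.118 × 10⁻⁵ × 4 × 1,620,867,600 ≈ 72,485.2 × g
Target RCF = 2 × 72,485.2 ≈ 144,970.4 × g
Your rotor: r = 60 mm / 2 = 30 mm = 3 cm
144,970.4 = 1.118 × 10⁻⁵ × 3 × N²
N² = 144,970.4 / (3.354 × 10⁻⁵) = 4,322,313,655
N ≈ √4,322,313,655 ≈ 65,744.3

≈ 65740 RPM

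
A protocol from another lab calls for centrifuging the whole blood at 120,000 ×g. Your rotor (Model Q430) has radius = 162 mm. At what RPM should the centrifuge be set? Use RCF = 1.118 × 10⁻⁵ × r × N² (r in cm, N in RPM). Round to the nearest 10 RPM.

N ≈ 25740 RPM

r = 162 mm = 16.2 cm
RCF = 1.118 × 10⁻⁵ × r × N²
120,000 = 1.118 × 10⁻⁵ × 16.2 × N²
N² = 120,000 / (18.1116 × 10⁻⁵) = 662,558,802
N ≈ √662,558,802 ≈ 25,740.2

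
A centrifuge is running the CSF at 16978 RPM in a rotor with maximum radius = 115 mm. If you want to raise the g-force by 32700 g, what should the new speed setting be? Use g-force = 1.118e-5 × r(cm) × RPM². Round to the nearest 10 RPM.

r = 115 mm = 11.5 cm
Current RCF = 1.118 × 10⁻⁵ × 11.5 × (16978)² = 1.118 × 10⁻⁵ × 11.5 × 288,252,484 ≈ 37,060.6 × g
Target RCF = 37,060.6 + 32,700 = 69,760.6 × g
N² = 69,760.6 / (12.857 × 10⁻⁵) = 542,588,473
N ≈ √542,588,473 ≈ 23,293.5

≈ 23290 RPM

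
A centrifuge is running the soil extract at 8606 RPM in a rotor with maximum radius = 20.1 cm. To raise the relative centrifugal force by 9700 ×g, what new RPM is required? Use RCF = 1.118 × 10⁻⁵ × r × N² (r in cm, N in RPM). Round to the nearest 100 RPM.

10800 RPM

Current RCF = 1.118 × 10⁻⁵ × 20.1 × (8606)² = 1.118 × 10⁻⁵ × 20.1 × 74,063,236 ≈ 16,643.3 × g
Target RCF = 16,643.3 + 9,700 = 26,343.3 × g
N² = 26,343.3 / (22.4718 × 10⁻⁵) = 117,228,259
N ≈ √117,228,259 ≈ 10,827.2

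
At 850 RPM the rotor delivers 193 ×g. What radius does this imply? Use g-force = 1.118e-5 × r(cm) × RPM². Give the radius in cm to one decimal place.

RCF = 1.118 × 10⁻⁵ × r × N²
193 = 1.118 × 10⁻⁵ × r × (850)²
r = 193 / (1.118 × 10⁻⁵ × 722,500) = 193 / 8.07755 ≈ 23.893 cm

≈ 23.9 cm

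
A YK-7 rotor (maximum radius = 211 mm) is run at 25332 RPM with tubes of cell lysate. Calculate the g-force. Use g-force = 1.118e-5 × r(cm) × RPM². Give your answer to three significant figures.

RCF ≈ 151000 x g

r = 211 mm = 21.1 cm
RCF = 1.118 × 10⁻⁵ × 21.1 × (25332)² = 1.118 × 10⁻⁵ × 21.1 × 641,710,224 ≈ 151,378.2 × g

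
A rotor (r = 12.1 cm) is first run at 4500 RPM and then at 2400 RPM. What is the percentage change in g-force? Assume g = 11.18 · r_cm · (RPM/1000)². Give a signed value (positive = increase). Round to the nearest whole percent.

RCF ∝ N², so the ratio is (2400/4500)² = (0.533333)² = 0.2844.
Change = 0.2844 − 1 = -0.7156 → -71.6%.

-72%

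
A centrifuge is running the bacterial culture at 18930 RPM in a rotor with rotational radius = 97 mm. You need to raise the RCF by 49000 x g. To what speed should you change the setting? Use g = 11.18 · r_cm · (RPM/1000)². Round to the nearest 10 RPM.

r = 97 mm = 9.7 cm
Current RCF = 11.18 × 9.7 × (18.93)² = 11.18 × 9.7 × 358.3449 ≈ 38,861.1 × g
Target RCF = 38,861.1 + 49,000 = 87,861.1 × g
(N/1000)² = 87,861.1 / 108.446 = 810.1829
N = 1000 × √810.1829 ≈ 28,463.7

28460 RPM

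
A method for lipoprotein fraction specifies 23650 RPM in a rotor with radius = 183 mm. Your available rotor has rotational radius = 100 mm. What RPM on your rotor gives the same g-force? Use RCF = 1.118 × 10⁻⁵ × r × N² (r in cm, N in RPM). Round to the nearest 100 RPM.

Original rotor: r = 183 mm = 18.3 cm
RCF = 1.118 × 10⁻⁵ × r × N²
RCF_original = 1.118 × 10⁻⁵ × 18.3 × (23650)² = 1.118 × 10⁻⁵ × 18.3 × 559,322,500 ≈ 114,434 × g
Your rotor: r = 100 mm = 10.0 cm
114,434 = 1.118 × 10⁻⁵ × 10 × N²
N² = 114,434 / (11.18 × 10⁻⁵) = 1,023,559,928
N ≈ √1,023,559,928 ≈ 31,993.1

≈ 32000 RPM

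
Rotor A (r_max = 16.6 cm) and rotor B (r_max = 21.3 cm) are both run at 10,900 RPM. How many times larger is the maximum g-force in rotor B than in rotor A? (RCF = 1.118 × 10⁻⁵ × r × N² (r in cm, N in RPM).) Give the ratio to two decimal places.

1.28

At fixed N, RCF ∝ r, so RCF_B/RCF_A = r_B/r_A = 21.3 / 16.6 = 1.2831.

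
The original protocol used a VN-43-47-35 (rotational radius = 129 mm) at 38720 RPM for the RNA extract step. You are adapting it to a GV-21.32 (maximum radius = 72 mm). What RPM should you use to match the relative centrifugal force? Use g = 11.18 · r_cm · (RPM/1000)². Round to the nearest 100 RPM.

≈ 51800 RPM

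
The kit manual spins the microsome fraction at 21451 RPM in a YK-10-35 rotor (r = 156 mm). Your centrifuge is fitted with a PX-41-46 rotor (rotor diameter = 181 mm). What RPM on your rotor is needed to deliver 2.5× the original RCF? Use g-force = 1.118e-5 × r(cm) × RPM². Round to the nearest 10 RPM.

Original rotor: r = 156 mm = 15.6 cm
RCF_original = 1.118 × 10⁻⁵ × 15.6 × (21451)² = 1.118 × 10⁻⁵ × 15.6 × 460,145,401 ≈ 80,253 × g
Target RCF = 2.5 × 80,253 ≈ 200,632.5 × g
Your rotor: r = 181 mm / 2 = 90.5 mm = 9.05 cm
200,632.5 = 1.118 × 10⁻⁵ × 9.05 × N²
N² = 200,632.5 / (10.1179 × 10⁻⁵) = 1,982,946,066
N ≈ √1,982,946,066 ≈ 44,530.3

44530 RPM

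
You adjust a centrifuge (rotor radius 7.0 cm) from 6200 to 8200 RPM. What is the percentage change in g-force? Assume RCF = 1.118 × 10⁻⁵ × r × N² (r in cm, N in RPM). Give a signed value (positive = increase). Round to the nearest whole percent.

+75%

RCF ∝ N², so the ratio is (8200/6200)² = (1.322581)² = 1.7492.
Change = 1.7492 − 1 = +0.7492 → +74.9%.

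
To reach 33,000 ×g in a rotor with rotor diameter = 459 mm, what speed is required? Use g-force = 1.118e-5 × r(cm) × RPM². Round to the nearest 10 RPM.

r = 459 mm / 2 = 229.5 mm = 22.95 cm
33,000 = 1.118 × 10⁻⁵ × 22.95 × N²
N² = 33,000 / (25.6581 × 10⁻⁵) = 128,614,356
N ≈ √128,614,356 ≈ 11,340.8

11340 RPM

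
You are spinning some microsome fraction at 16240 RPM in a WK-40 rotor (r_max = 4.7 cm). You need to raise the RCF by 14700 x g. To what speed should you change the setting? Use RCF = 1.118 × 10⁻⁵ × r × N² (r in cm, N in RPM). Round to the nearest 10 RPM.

Current RCF = 1.118 × 10⁻⁵ × 4.7 × (16240)² = 1.118 × 10⁻⁵ × 4.7 × 263,737,600 ≈ 13,858.4 × g
Target RCF = 13,858.4 + 14,700 = 28,558.4 × g
N² = 28,558.4 / (5.2546 × 10⁻⁵) = 543,493,320
N ≈ √543,493,320 ≈ 23,312.9

≈ 23310 RPM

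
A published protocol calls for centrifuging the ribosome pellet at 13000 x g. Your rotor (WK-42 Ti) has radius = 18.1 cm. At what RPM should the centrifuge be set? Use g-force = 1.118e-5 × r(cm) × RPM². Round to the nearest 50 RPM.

N ≈ 8000 RPM

RCF = 1.118 × 10⁻⁵ × r × N²
13,000 = 1.118 × 10⁻⁵ × 18.1 × N²
N² = 13,000 / (20.2358 × 10⁻⁵) = 64,242,580
N ≈ √64,242,580 ≈ 8,015.1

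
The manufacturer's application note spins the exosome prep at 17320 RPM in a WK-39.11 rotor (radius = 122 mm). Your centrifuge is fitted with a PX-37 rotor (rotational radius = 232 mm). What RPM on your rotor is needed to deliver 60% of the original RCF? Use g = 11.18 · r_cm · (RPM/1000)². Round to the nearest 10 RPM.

≈ 9730 RPM

Original rotor: r = 122 mm = 12.2 cm
RCF_original = 11.18 × 12.2 × (17.32)² = 11.18 × 12.2 × 299.9824 ≈ 40,916.4 × g
Target RCF = 0.6 × 40,916.4 ≈ 24,549.8 × g
Your rotor: r = 232 mm = 23.2 cm
24,549.8 = 11.18 × 23.2 × (N/1000)²
(N/1000)² = 24,549.8 / 259.376 = 94.64947
N = 1000 × √94.64947 ≈ 9,728.8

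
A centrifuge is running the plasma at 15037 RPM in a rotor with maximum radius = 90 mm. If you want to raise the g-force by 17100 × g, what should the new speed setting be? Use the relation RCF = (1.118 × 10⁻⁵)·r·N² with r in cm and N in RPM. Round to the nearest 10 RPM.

r = 90 mm = 9.0 cm
Current RCF = 1.118 × 10⁻⁵ × 9 × (15037)² = 1.118 × 10⁻⁵ × 9 × 226,111,369 ≈ 22,751.3 × g
Target RCF = 22,751.3 + 17,100 = 39,851.3 × g
N² = 39,851.3 / (10.062 × 10⁻⁵) = 396,057,444
N ≈ √396,057,444 ≈ 19,901.2

19900 RPM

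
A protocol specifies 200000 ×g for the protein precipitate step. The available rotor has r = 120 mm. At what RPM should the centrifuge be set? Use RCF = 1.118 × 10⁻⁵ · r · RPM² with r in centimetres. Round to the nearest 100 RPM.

r = 120 mm = 12.0 cm
200,000 = 1.118 × 10⁻⁵ × 12 × N²
N² = 200,000 / (13.416 × 10⁻⁵) = 1,490,757,305
N ≈ √1,490,757,305 ≈ 38,610.3

N ≈ 38600 RPM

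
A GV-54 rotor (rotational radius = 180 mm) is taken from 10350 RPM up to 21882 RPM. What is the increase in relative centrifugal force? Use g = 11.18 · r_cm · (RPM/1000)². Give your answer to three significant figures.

74800 × g

r = 180 mm = 18.0 cm
RCF₁ = 11.18 × 18 × (10.35)² = 11.18 × 18 × 107.1225 ≈ 21,557.3 × g
RCF₂ = 11.18 × 18 × (21.882)² = 11.18 × 18 × 478.821924 ≈ 96,358.1 × g
Increase = 96,358.1 − 21,557.3 = 74,800.8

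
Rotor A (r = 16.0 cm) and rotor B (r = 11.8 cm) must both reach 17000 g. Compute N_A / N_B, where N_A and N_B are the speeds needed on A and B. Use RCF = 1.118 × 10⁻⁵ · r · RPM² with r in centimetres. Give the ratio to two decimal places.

At fixed RCF, N ∝ 1/√r, so N_A/N_B = √(r_B/r_A) = √(11.8/16.0) = √0.737500 = 0.8588.

0.86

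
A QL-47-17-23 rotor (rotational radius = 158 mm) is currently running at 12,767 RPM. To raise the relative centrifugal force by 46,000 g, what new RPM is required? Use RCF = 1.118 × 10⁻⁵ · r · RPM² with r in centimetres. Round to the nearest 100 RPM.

N₂ ≈ 20600 RPM

r = 158 mm = 15.8 cm
Current RCF = 1.118 × 10⁻⁵ × 15.8 × (12767)² = 1.118 × 10⁻⁵ × 15.8 × 162,996,289 ≈ 28,792.3 × g
Target RCF = 28,792.3 + 46,000 = 74,792.3 × g
N² = 74,792.3 / (17.6644 × 10⁻⁵) = 423,406,965
N ≈ √423,406,965 ≈ 20,576.9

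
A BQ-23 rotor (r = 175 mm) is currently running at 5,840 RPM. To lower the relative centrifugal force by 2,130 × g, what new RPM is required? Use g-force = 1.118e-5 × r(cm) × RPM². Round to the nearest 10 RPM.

≈ 4820 RPM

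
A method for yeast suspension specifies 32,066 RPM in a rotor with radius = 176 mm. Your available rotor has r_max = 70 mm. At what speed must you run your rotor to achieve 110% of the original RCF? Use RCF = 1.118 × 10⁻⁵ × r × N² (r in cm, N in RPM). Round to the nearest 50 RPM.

Original rotor: r = 176 mm = 17.6 cm
RCF_original = 1.118 × 10⁻⁵ × 17.6 × (32066)² = 1.118 × 10⁻⁵ × 17.6 × 1,028,228,356 ≈ 202,322.4 × g
Target RCF = 1.1 × 202,322.4 ≈ 222,554.6 × g
Your rotor: r = 70 mm = 7.0 cm
222,554.6 = 1.118 × 10⁻⁵ × 7 × N²
N² = 222,554.6 / (7.826 × 10⁻⁵) = 2,843,784,820
N ≈ √2,843,784,820 ≈ 53,327.1

53350 RPM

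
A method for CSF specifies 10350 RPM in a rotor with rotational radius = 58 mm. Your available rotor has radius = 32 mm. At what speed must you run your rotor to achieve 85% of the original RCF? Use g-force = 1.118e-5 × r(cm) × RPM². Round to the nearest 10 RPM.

≈ 12850 RPM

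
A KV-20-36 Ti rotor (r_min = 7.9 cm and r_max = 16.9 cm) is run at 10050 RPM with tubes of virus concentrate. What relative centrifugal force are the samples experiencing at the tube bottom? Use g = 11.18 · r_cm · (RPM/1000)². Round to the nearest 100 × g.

19100 g

Use r_max = 16.9 cm.
RCF = 11.18 × r × (N/1000)²
RCF = 11.18 × 16.9 × (10.05)² = 11.18 × 16.9 × 101.0025 ≈ 19,083.6 × g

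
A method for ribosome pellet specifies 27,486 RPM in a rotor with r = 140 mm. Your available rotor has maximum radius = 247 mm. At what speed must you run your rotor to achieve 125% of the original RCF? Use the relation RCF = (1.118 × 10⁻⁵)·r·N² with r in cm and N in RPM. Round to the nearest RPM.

Original rotor: r = 140 mm = 14.0 cm
RCF_original = 1.118 × 10⁻⁵ × 14 × (27486)² = 1.118 × 10⁻⁵ × 14 × 755,480,196 ≈ 118,247.8 × g
Target RCF = 1.25 × 118,247.8 ≈ 147,809.8 × g
Your rotor: r = 247 mm = 24.7 cm
147,809.8 = 1.118 × 10⁻⁵ × 24.7 × N²
N² = 147,809.8 / (27.6146 × 10⁻⁵) = 535,259,609
N ≈ √535,259,609 ≈ 23,135.7

≈ 23136 RPM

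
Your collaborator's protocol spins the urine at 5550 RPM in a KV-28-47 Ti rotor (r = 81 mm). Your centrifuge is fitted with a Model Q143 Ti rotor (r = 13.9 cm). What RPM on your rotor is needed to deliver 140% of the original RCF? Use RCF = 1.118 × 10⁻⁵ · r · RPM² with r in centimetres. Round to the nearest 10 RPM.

≈ 5010 RPM

Original rotor: r = 81 mm = 8.1 cm
RCF_original = 1.118 × 10⁻⁵ × 8.1 × (5550)² = 1.118 × 10⁻⁵ × 8.1 × 30,802,500 ≈ 2,789.4 × g
Target RCF = 1.4 × 2,789.4 ≈ 3,905.2 × g
3,905.2 = 1.118 × 10⁻⁵ × 13.9 × N²
N² = 3,905.2 / (15.5402 × 10⁻⁵) = 25,129,664
N ≈ √25,129,664 ≈ 5,012.9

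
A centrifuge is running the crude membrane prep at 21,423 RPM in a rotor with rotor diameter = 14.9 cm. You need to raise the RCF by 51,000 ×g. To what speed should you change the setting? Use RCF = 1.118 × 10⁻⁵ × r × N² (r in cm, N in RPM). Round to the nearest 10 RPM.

r = 14.9 / 2 = 7.45 cm
Current RCF = 1.118 × 10⁻⁵ × 7.45 × (21423)² = 1.118 × 10⁻⁵ × 7.45 × 458,944,929 ≈ 38,226 × g
Target RCF = 38,226 + 51,000 = 89,226 × g
N² = 89,226 / (8.3291 × 10⁻⁵) = 1,071,256,198
N ≈ √1,071,256,198 ≈ 32,730.1

≈ 32730 RPM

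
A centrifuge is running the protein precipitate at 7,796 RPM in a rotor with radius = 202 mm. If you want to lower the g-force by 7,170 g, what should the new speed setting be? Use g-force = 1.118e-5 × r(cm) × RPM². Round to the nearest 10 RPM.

5390 RPM

r = 202 mm = 20.2 cm
Current RCF = 1.118 × 10⁻⁵ × 20.2 × (7796)² = 1.118 × 10⁻⁵ × 20.2 × 60,777,616 ≈ 13,725.8 × g
Target RCF = 13,725.8 − 7,170 = 6,555.8 × g
N² = 6,555.8 / (22.5836 × 10⁻⁵) = 29,029,030
N ≈ √29,029,030 ≈ 5,387.9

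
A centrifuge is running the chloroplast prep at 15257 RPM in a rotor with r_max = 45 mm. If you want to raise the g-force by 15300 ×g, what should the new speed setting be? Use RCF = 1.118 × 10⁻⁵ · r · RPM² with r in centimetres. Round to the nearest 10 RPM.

N₂ ≈ 23170 RPM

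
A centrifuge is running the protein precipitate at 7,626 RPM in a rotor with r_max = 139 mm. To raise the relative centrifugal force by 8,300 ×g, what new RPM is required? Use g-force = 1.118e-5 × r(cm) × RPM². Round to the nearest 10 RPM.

r = 139 mm = 13.9 cm
Current RCF = 1.118 × 10⁻⁵ × 13.9 × (7626)² = 1.118 × 10⁻⁵ × 13.9 × 58,155,876 ≈ 9,037.5 × g
Target RCF = 9,037.5 + 8,300 = 17,337.5 × g
N² = 17,337.5 / (15.5402 × 10⁻⁵) = 111,565,488
N ≈ √111,565,488 ≈ 10,562.5

10560 RPM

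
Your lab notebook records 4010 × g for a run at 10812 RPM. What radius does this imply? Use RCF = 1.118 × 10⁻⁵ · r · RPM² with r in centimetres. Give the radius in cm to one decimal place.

≈ 3.1 cm

4010 = 1.118 × 10⁻⁵ × r × (10812)²
r = 4010 / (1.118 × 10⁻⁵ × 116,899,344) = 4010 / 1306.935 ≈ 3.068 cm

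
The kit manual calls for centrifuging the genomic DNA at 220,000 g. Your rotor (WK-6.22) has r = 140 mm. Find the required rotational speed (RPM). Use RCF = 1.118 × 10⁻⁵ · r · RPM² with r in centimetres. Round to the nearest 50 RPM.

≈ 37500 RPM

r = 140 mm = 14.0 cm
RCF = 1.118 × 10⁻⁵ × r × N²
220,000 = 1.118 × 10⁻⁵ × 14 × N²
N² = 220,000 / (15.652 × 10⁻⁵) = 1,405,571,173
N ≈ √1,405,571,173 ≈ 37,490.9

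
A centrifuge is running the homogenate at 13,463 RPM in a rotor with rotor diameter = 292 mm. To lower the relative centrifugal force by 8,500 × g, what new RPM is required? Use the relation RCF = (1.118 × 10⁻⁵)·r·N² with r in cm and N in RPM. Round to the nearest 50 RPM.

r = 292 mm / 2 = 146 mm = 14.6 cm
Current RCF = 1.118 × 10⁻⁵ × 14.6 × (13463)² = 1.118 × 10⁻⁵ × 14.6 × 181,252,369 ≈ 29,585.5 × g
Target RCF = 29,585.5 − 8,500 = 21,085.5 × g
N² = 21,085.5 / (16.3228 × 10⁻⁵) = 129,178,205
N ≈ √129,178,205 ≈ 11,365.7

≈ 11350 RPM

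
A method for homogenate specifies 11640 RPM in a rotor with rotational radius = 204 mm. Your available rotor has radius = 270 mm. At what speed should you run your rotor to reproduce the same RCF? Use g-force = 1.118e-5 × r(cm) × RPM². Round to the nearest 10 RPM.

Original rotor: r = 204 mm = 20.4 cm
RCF_original = 1.118 × 10⁻⁵ × 20.4 × (11640)² = 1.118 × 10⁻⁵ × 20.4 × 135,489,600 ≈ 30,901.4 × g
Your rotor: r = 270 mm = 27.0 cm
30,901.4 = 1.118 × 10⁻⁵ × 27 × N²
N² = 30,901.4 / (30.186 × 10⁻⁵) = 102,369,973
N ≈ √102,369,973 ≈ 10,117.8

10120 RPM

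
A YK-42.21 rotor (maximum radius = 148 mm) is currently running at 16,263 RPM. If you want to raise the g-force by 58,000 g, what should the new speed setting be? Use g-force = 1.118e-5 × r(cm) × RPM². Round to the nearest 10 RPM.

r = 148 mm = 14.8 cm
Current RCF = 1.118 × 10⁻⁵ × 14.8 × (16263)² = 1.118 × 10⁻⁵ × 14.8 × 264,485,169 ≈ 43,762.8 × g
Target RCF = 43,762.8 + 58,000 = 101,762.8 × g
N² = 101,762.8 / (16.5464 × 10⁻⁵) = 615,014,746
N ≈ √615,014,746 ≈ 24,799.5

24800 RPM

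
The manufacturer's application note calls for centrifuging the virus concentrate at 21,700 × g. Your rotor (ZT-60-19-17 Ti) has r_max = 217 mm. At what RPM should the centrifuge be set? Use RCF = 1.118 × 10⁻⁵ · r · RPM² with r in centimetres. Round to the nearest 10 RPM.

9460 RPM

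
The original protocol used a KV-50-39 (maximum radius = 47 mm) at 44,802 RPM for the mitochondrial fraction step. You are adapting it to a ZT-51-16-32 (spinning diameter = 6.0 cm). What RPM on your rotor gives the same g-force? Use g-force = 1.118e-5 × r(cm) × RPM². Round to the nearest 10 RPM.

56080 RPM

Original rotor: r = 47 mm = 4.7 cm
RCF = 1.118 × 10⁻⁵ × r × N²
RCF_original = 1.118 × 10⁻⁵ × 4.7 × (44802)² = 1.118 × 10⁻⁵ × 4.7 × 2,007,219,204 ≈ 105,471.3 × g
Your rotor: r = 6.0 / 2 = 3 cm
105,471.3 = 1.118 × 10⁻⁵ × 3 × N²
N² = 105,471.3 / (3.354 × 10⁻⁵) = 3,144,642,218
N ≈ √3,144,642,218 ≈ 56,077.1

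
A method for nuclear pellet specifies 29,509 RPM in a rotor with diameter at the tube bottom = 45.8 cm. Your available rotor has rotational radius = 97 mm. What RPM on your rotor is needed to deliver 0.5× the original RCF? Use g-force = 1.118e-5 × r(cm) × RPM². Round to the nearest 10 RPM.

Original rotor: r = 45.8 / 2 = 22.9 cm
RCF = 1.118 × 10⁻⁵ × r × N²
RCF_original = 1.118 × 10⁻⁵ × 22.9 × (29509)² = 1.118 × 10⁻⁵ × 22.9 × 870,781,081 ≈ 222,939.1 × g
Target RCF = 0.5 × 222,939.1 ≈ 111,469.6 × g
Your rotor: r = 97 mm = 9.7 cm
111,469.6 = 1.118 × 10⁻⁵ × 9.7 × N²
N² = 111,469.6 / (10.8446 × 10⁻⁵) = 1,027,881,157
N ≈ √1,027,881,157 ≈ 32,060.6

32060 RPM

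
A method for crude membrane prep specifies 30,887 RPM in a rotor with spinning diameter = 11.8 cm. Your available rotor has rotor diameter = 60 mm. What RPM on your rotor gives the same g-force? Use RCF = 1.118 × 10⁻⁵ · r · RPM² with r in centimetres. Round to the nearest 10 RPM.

43320 RPM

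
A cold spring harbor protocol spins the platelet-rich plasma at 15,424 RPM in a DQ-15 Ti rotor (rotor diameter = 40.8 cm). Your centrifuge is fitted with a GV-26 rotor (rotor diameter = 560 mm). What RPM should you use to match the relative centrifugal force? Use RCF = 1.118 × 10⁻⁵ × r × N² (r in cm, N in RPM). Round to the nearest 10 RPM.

≈ 13170 RPM

Original rotor: r = 40.8 / 2 = 20.4 cm
RCF_original = 1.118 × 10⁻⁵ × 20.4 × (15424)² = 1.118 × 10⁻⁵ × 20.4 × 237,899,776 ≈ 54,258.3 × g
Your rotor: r = 560 mm / 2 = 280 mm = 28 cm
54,258.3 = 1.118 × 10⁻⁵ × 28 × N²
N² = 54,258.3 / (31.304 × 10⁻⁵) = 173,327,051
N ≈ √173,327,051 ≈ 13,165.4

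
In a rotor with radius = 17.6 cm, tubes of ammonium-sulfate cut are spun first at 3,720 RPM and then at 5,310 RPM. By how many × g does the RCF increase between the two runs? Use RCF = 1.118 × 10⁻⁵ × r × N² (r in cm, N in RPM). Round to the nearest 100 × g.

≈ 2800 × g

RCF₁ = 1.118 × 10⁻⁵ × 17.6 × (3720)² = 1.118 × 10⁻⁵ × 17.6 × 13,838,400 ≈ 2,723 × g
RCF₂ = 1.118 × 10⁻⁵ × 17.6 × (5310)² = 1.118 × 10⁻⁵ × 17.6 × 28,196,100 ≈ 5,548.1 × g
Increase = 5,548.1 − 2,723 = 2,825.1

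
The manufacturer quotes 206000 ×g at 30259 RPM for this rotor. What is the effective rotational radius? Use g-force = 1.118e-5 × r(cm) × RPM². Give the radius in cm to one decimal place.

20.1 cm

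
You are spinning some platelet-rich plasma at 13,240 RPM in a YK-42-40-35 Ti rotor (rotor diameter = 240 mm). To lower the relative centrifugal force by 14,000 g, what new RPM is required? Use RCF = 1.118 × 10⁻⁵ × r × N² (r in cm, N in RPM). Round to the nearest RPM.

r = 240 mm / 2 = 120 mm = 12 cm
Current RCF = 1.118 × 10⁻⁵ × 12 × (13240)² = 1.118 × 10⁻⁵ × 12 × 175,297,600 ≈ 23,517.9 × g
Target RCF = 23,517.9 − 14,000 = 9,517.9 × g
N² = 9,517.9 / (13.416 × 10⁻⁵) = 70,944,395
N ≈ √70,944,395 ≈ 8,422.8

≈ 8423 RPM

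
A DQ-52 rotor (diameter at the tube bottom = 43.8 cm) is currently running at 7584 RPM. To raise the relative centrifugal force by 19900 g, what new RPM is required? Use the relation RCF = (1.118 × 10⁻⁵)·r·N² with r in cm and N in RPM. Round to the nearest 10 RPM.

11780 RPM

r = 43.8 / 2 = 21.9 cm
Current RCF = 1.118 × 10⁻⁵ × 21.9 × (7584)² = 1.118 × 10⁻⁵ × 21.9 × 57,517,056 ≈ 14,082.6 × g
Target RCF = 14,082.6 + 19,900 = 33,982.6 × g
N² = 33,982.6 / (24.4842 × 10⁻⁵) = 138,793,998
N ≈ √138,793,998 ≈ 11,781.1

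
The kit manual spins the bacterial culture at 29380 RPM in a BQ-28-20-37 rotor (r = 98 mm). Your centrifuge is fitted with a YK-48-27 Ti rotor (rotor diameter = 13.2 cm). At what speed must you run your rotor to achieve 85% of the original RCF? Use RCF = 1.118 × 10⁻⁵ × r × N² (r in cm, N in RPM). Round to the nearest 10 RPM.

≈ 33010 RPM

Original rotor: r = 98 mm = 9.8 cm
RCF_original = 1.118 × 10⁻⁵ × 9.8 × (29380)² = 1.118 × 10⁻⁵ × 9.8 × 863,184,400 ≈ 94,573.9 × g
Target RCF = 0.85 × 94,573.9 ≈ 80,387.8 × g
Your rotor: r = 13.2 / 2 = 6.6 cm
80,387.8 = 1.118 × 10⁻⁵ × 6.6 × N²
N² = 80,387.8 / (7.3788 × 10⁻⁵) = 1,089,442,728
N ≈ √1,089,442,728 ≈ 33,006.7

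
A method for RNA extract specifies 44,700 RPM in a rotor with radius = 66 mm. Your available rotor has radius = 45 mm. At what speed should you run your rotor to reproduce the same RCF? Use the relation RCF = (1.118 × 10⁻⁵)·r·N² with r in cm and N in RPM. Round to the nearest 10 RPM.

Original rotor: r = 66 mm = 6.6 cm
RCF_original = 1.118 × 10⁻⁵ × 6.6 × (44700)² = 1.118 × 10⁻⁵ × 6.6 × 1,998,090,000 ≈ 147,435.1 × g
Your rotor: r = 45 mm = 4.5 cm
147,435.1 = 1.118 × 10⁻⁵ × 4.5 × N²
N² = 147,435.1 / (5.031 × 10⁻⁵) = 2,930,532,697
N ≈ √2,930,532,697 ≈ 54,134.4

54130 RPM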